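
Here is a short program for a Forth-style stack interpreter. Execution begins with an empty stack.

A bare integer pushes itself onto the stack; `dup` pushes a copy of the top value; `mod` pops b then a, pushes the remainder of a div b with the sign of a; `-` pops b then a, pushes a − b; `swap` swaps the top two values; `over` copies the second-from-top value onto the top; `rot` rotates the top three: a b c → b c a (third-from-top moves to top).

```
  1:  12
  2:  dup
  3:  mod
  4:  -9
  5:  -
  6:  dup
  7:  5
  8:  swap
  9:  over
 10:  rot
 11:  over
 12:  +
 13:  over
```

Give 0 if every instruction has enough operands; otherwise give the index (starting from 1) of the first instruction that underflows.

0

12   : [12]
dup  : [12, 12]
mod  : [0]
-9   : [0, -9]
-    : [9]
dup  : [9, 9]
5    : [9, 9, 5]
swap : [9, 5, 9]
over : [9, 5, 9, 5]
rot  : [9, 9, 5, 5]
over : [9, 9, 5, 5, 5]
+    : [9, 9, 5, 10]
over : [9, 9, 5, 10, 5]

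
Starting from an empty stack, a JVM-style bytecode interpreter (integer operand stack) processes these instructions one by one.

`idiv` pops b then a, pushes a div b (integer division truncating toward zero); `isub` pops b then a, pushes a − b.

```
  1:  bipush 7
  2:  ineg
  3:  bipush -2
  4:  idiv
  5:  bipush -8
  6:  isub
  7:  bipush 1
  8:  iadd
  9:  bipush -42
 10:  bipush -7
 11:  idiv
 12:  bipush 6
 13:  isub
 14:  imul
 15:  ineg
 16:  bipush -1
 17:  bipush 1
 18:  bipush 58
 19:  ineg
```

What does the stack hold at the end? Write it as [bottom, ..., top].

[0, -1, 1, -58]

bipush 7    7
ineg        -7
bipush -2   -7 -2
idiv        3
bipush -8   3 -8
isub        11
bipush 1    11 1
iadd        12
bipush -42  12 -42
bipush -7   12 -42 -7
idiv        12 6
bipush 6    12 6 6
isub        12 0
imul        0
ineg        0
bipush -1   0 -1
bipush 1    0 -1 1
bipush 58   0 -1 1 58
ineg        0 -1 1 -58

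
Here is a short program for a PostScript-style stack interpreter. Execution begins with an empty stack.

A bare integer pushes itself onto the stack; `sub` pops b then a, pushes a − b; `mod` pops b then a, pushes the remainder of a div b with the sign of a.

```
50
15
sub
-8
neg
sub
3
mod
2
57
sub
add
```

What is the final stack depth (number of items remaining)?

1

50   50
15   50 15
sub  35
-8   35 -8
neg  35 8
sub  27
3    27 3
mod  0
2    0 2
57   0 2 57
sub  0 -55
add  -55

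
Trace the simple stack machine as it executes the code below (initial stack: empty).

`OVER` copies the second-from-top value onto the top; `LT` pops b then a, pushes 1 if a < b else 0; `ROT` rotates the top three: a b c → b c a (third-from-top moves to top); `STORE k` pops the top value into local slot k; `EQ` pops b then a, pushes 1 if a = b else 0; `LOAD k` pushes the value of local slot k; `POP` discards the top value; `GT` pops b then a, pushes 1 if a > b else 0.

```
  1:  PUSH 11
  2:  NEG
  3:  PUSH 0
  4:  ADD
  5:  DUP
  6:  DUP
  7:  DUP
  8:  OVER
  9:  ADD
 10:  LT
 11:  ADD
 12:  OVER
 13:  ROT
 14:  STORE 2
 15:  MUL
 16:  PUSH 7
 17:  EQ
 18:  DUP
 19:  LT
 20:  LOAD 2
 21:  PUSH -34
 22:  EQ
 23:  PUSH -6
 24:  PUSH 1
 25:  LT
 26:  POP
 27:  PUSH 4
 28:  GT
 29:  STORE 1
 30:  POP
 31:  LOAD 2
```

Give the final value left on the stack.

-11

PUSH 11  -> [11]
NEG      -> [-11]
PUSH 0   -> [-11, 0]
ADD      -> [-11]
DUP      -> [-11, -11]
DUP      -> [-11, -11, -11]
DUP      -> [-11, -11, -11, -11]
OVER     -> [-11, -11, -11, -11, -11]
ADD      -> [-11, -11, -11, -22]
LT       -> [-11, -11, 0]
ADD      -> [-11, -11]
OVER     -> [-11, -11, -11]
ROT      -> [-11, -11, -11]
STORE 2  -> [-11, -11]
MUL      -> [121]
PUSH 7   -> [121, 7]
EQ       -> [0]
DUP      -> [0, 0]
LT       -> [0]
LOAD 2   -> [0, -11]
PUSH -34 -> [0, -11, -34]
EQ       -> [0, 0]
PUSH -6  -> [0, 0, -6]
PUSH 1   -> [0, 0, -6, 1]
LT       -> [0, 0, 1]
POP      -> [0, 0]
PUSH 4   -> [0, 0, 4]
GT       -> [0, 0]
STORE 1  -> [0]
POP      -> []
LOAD 2   -> [-11]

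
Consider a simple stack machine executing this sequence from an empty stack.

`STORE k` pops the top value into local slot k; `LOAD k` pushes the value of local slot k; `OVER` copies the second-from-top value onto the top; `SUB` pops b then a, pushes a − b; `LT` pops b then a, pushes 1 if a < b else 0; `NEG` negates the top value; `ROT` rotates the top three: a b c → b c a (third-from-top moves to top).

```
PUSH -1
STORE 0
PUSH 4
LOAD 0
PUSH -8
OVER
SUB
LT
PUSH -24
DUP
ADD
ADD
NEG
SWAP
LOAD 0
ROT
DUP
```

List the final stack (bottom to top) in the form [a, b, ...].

PUSH -1  -> -1
STORE 0  -> (empty)
PUSH 4   -> 4
LOAD 0   -> 4 -1
PUSH -8  -> 4 -1 -8
OVER     -> 4 -1 -8 -1
SUB      -> 4 -1 -7
LT       -> 4 0
PUSH -24 -> 4 0 -24
DUP      -> 4 0 -24 -24
ADD      -> 4 0 -48
ADD      -> 4 -48
NEG      -> 4 48
SWAP     -> 48 4
LOAD 0   -> 48 4 -1
ROT      -> 4 -1 48
DUP      -> 4 -1 48 48

[4, -1, 48, 48]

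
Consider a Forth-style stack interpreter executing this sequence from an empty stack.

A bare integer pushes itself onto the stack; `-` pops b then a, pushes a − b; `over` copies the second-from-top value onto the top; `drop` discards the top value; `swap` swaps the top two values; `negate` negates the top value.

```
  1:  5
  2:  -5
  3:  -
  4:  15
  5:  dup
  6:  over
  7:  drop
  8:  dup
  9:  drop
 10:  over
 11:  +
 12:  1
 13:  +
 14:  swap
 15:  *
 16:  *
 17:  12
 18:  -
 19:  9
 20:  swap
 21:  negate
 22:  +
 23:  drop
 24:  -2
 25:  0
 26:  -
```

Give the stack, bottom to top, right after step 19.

5     5
-5    5 -5
-     10
15    10 15
dup   10 15 15
over  10 15 15 15
drop  10 15 15
dup   10 15 15 15
drop  10 15 15
over  10 15 15 15
+     10 15 30
1     10 15 30 1
+     10 15 31
swap  10 31 15
*     10 465
*     4650
12    4650 12
-     4638
9     4638 9

[4638, 9]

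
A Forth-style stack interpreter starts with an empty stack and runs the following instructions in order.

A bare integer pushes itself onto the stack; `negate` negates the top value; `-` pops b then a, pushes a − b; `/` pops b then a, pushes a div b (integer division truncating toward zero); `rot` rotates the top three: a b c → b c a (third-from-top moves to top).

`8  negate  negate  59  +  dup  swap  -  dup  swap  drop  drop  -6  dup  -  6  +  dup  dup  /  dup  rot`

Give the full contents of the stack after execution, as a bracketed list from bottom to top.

[1, 1, 6]

8      → 8
negate → -8
negate → 8
59     → 8 59
+      → 67
dup    → 67 67
swap   → 67 67
-      → 0
dup    → 0 0
swap   → 0 0
drop   → 0
drop   → (empty)
-6     → -6
dup    → -6 -6
-      → 0
6      → 0 6
+      → 6
dup    → 6 6
dup    → 6 6 6
/      → 6 1
dup    → 6 1 1
rot    → 1 1 6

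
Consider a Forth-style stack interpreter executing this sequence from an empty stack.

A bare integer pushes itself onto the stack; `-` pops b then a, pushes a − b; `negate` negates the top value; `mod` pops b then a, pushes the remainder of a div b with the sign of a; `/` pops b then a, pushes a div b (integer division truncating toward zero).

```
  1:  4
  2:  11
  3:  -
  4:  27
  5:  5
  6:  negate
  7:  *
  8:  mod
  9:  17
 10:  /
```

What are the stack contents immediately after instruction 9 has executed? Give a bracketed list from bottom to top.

4      : 4
11     : 4 11
-      : -7
27     : -7 27
5      : -7 27 5
negate : -7 27 -5
*      : -7 -135
mod    : -7
17     : -7 17

[-7, 17]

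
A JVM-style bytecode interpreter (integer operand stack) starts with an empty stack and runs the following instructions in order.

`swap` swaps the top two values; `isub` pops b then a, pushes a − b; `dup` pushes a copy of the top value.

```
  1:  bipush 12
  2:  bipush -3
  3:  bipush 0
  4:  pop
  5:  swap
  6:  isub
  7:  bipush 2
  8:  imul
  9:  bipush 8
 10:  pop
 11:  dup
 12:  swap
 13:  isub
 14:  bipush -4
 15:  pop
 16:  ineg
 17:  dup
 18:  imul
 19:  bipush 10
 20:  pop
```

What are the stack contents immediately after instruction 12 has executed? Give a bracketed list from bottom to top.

bipush 12 → 12
bipush -3 → 12 -3
bipush 0  → 12 -3 0
pop       → 12 -3
swap      → -3 12
isub      → -15
bipush 2  → -15 2
imul      → -30
bipush 8  → -30 8
pop       → -30
dup       → -30 -30
swap      → -30 -30

[-30, -30]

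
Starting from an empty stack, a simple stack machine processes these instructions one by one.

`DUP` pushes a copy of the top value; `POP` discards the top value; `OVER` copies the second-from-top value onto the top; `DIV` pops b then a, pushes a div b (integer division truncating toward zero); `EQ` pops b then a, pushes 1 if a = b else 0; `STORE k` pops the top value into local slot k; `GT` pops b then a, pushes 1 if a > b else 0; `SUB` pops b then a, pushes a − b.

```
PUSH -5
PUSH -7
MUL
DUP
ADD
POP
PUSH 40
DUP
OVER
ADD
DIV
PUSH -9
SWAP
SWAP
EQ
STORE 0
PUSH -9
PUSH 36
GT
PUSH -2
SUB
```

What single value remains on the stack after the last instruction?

PUSH -5  [-5]
PUSH -7  [-5, -7]
MUL      [35]
DUP      [35, 35]
ADD      [70]
POP      []
PUSH 40  [40]
DUP      [40, 40]
OVER     [40, 40, 40]
ADD      [40, 80]
DIV      [0]
PUSH -9  [0, -9]
SWAP     [-9, 0]
SWAP     [0, -9]
EQ       [0]
STORE 0  []
PUSH -9  [-9]
PUSH 36  [-9, 36]
GT       [0]
PUSH -2  [0, -2]
SUB      [2]

2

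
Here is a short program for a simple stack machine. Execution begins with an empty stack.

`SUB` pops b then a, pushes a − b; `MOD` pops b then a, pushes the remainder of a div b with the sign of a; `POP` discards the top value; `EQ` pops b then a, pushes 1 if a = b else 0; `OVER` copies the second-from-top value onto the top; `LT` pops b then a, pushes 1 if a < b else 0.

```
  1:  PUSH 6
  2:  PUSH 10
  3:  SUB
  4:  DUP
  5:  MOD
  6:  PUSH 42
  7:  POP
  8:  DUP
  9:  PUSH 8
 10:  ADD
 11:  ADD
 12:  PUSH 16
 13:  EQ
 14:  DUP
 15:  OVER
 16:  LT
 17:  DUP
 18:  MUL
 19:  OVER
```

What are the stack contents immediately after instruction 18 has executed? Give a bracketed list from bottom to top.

[0, 0]

PUSH 6   6
PUSH 10  6 10
SUB      -4
DUP      -4 -4
MOD      0
PUSH 42  0 42
POP      0
DUP      0 0
PUSH 8   0 0 8
ADD      0 8
ADD      8
PUSH 16  8 16
EQ       0
DUP      0 0
OVER     0 0 0
LT       0 0
DUP      0 0 0
MUL      0 0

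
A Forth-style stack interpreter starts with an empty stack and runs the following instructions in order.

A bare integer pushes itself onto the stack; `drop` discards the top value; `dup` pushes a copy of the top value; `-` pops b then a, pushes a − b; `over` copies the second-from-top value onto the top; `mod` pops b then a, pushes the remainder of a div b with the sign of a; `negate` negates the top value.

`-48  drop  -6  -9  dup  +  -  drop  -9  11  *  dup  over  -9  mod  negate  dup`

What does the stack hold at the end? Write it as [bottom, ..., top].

-48    → [-48]
drop   → []
-6     → [-6]
-9     → [-6, -9]
dup    → [-6, -9, -9]
+      → [-6, -18]
-      → [12]
drop   → []
-9     → [-9]
11     → [-9, 11]
*      → [-99]
dup    → [-99, -99]
over   → [-99, -99, -99]
-9     → [-99, -99, -99, -9]
mod    → [-99, -99, 0]
negate → [-99, -99, 0]
dup    → [-99, -99, 0, 0]

[-99, -99, 0, 0]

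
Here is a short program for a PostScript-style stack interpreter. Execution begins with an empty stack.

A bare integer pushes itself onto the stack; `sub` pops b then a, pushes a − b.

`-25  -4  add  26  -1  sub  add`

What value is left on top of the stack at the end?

-2

-25 → -25
-4  → -25 -4
add → -29
26  → -29 26
-1  → -29 26 -1
sub → -29 27
add → -2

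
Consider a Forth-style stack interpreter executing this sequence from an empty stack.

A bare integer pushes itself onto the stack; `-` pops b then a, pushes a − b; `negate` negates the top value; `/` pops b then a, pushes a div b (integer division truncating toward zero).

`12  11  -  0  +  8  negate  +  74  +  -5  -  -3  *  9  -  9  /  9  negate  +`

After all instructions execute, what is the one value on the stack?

12      12
11      12 11
-       1
0       1 0
+       1
8       1 8
negate  1 -8
+       -7
74      -7 74
+       67
-5      67 -5
-       72
-3      72 -3
*       -216
9       -216 9
-       -225
9       -225 9
/       -25
9       -25 9
negate  -25 -9
+       -34

-34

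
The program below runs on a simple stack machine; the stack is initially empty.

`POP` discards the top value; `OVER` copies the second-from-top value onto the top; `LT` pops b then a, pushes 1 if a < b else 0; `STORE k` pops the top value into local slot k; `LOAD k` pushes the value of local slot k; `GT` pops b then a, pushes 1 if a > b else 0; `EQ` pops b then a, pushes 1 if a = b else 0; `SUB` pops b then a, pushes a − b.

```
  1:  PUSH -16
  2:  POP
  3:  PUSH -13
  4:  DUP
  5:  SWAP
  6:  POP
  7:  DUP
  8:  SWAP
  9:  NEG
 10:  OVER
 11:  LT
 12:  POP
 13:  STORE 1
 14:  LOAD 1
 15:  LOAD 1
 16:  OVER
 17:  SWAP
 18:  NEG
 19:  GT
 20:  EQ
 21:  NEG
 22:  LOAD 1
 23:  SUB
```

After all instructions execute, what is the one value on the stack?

PUSH -16 → [-16]
POP      → []
PUSH -13 → [-13]
DUP      → [-13, -13]
SWAP     → [-13, -13]
POP      → [-13]
DUP      → [-13, -13]
SWAP     → [-13, -13]
NEG      → [-13, 13]
OVER     → [-13, 13, -13]
LT       → [-13, 0]
POP      → [-13]
STORE 1  → []
LOAD 1   → [-13]
LOAD 1   → [-13, -13]
OVER     → [-13, -13, -13]
SWAP     → [-13, -13, -13]
NEG      → [-13, -13, 13]
GT       → [-13, 0]
EQ       → [0]
NEG      → [0]
LOAD 1   → [0, -13]
SUB      → [13]

13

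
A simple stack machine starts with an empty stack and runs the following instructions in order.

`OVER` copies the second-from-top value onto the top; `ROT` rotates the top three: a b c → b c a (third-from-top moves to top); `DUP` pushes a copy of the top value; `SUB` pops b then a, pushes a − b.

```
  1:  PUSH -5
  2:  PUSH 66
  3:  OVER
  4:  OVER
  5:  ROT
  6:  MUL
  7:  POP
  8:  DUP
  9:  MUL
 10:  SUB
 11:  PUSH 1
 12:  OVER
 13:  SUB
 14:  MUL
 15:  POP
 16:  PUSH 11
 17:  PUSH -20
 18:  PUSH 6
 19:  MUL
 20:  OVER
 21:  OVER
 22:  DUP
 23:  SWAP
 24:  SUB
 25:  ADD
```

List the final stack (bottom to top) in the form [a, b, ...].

PUSH -5  -> [-5]
PUSH 66  -> [-5, 66]
OVER     -> [-5, 66, -5]
OVER     -> [-5, 66, -5, 66]
ROT      -> [-5, -5, 66, 66]
MUL      -> [-5, -5, 4356]
POP      -> [-5, -5]
DUP      -> [-5, -5, -5]
MUL      -> [-5, 25]
SUB      -> [-30]
PUSH 1   -> [-30, 1]
OVER     -> [-30, 1, -30]
SUB      -> [-30, 31]
MUL      -> [-930]
POP      -> []
PUSH 11  -> [11]
PUSH -20 -> [11, -20]
PUSH 6   -> [11, -20, 6]
MUL      -> [11, -120]
OVER     -> [11, -120, 11]
OVER     -> [11, -120, 11, -120]
DUP      -> [11, -120, 11, -120, -120]
SWAP     -> [11, -120, 11, -120, -120]
SUB      -> [11, -120, 11, 0]
ADD      -> [11, -120, 11]

[11, -120, 11]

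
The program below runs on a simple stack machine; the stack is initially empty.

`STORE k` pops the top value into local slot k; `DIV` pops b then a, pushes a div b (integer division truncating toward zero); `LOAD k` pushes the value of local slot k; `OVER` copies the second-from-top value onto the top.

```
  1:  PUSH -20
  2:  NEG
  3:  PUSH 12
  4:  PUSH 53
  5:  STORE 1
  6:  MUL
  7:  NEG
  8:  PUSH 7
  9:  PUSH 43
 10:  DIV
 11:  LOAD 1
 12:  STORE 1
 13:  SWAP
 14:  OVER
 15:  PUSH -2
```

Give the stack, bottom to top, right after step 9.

[-240, 7, 43]

PUSH -20 → -20
NEG      → 20
PUSH 12  → 20 12
PUSH 53  → 20 12 53
STORE 1  → 20 12
MUL      → 240
NEG      → -240
PUSH 7   → -240 7
PUSH 43  → -240 7 43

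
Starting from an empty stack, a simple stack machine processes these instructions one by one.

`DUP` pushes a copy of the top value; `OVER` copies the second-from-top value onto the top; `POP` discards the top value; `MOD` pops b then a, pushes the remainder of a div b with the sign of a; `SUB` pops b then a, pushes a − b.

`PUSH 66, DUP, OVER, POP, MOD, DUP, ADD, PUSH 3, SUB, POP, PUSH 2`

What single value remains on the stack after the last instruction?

PUSH 66 → 66
DUP     → 66 66
OVER    → 66 66 66
POP     → 66 66
MOD     → 0
DUP     → 0 0
ADD     → 0
PUSH 3  → 0 3
SUB     → -3
POP     → (empty)
PUSH 2  → 2

2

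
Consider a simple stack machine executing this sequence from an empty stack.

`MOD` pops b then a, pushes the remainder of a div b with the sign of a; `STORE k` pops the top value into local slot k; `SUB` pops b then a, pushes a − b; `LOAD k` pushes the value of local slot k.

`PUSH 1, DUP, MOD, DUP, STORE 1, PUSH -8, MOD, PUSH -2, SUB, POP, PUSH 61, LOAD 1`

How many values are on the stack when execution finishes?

PUSH 1   1
DUP      1 1
MOD      0
DUP      0 0
STORE 1  0
PUSH -8  0 -8
MOD      0
PUSH -2  0 -2
SUB      2
POP      (empty)
PUSH 61  61
LOAD 1   61 0

2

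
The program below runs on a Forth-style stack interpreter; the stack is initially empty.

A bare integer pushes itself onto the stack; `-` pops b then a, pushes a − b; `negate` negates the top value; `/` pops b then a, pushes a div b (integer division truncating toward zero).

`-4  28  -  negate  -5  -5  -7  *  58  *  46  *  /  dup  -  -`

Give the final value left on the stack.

-4     -> -4
28     -> -4 28
-      -> -32
negate -> 32
-5     -> 32 -5
-5     -> 32 -5 -5
-7     -> 32 -5 -5 -7
*      -> 32 -5 35
58     -> 32 -5 35 58
*      -> 32 -5 2030
46     -> 32 -5 2030 46
*      -> 32 -5 93380
/      -> 32 0
dup    -> 32 0 0
-      -> 32 0
-      -> 32

32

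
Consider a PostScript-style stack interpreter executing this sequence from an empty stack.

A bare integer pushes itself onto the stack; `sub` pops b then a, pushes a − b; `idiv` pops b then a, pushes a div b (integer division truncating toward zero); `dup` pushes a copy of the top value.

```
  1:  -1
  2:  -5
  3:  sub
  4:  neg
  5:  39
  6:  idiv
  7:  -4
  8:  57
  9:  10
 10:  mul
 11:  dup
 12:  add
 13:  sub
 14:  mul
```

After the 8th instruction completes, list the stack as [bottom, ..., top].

-1   → -1
-5   → -1 -5
sub  → 4
neg  → -4
39   → -4 39
idiv → 0
-4   → 0 -4
57   → 0 -4 57

[0, -4, 57]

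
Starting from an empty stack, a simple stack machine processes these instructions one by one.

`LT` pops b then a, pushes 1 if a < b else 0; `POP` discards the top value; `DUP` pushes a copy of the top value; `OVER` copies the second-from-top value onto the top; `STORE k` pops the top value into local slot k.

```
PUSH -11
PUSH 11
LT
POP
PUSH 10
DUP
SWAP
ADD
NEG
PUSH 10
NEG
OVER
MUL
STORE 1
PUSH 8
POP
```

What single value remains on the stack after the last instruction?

-20

PUSH -11 : [-11]
PUSH 11  : [-11, 11]
LT       : [1]
POP      : []
PUSH 10  : [10]
DUP      : [10, 10]
SWAP     : [10, 10]
ADD      : [20]
NEG      : [-20]
PUSH 10  : [-20, 10]
NEG      : [-20, -10]
OVER     : [-20, -10, -20]
MUL      : [-20, 200]
STORE 1  : [-20]
PUSH 8   : [-20, 8]
POP      : [-20]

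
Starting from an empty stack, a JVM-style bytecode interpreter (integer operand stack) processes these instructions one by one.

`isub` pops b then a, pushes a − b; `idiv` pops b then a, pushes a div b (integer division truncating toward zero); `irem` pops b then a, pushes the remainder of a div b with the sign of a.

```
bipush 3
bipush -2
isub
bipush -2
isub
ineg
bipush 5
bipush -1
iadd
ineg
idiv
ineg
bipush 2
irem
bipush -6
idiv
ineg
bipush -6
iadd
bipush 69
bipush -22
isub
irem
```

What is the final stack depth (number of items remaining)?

bipush 3    3
bipush -2   3 -2
isub        5
bipush -2   5 -2
isub        7
ineg        -7
bipush 5    -7 5
bipush -1   -7 5 -1
iadd        -7 4
ineg        -7 -4
idiv        1
ineg        -1
bipush 2    -1 2
irem        -1
bipush -6   -1 -6
idiv        0
ineg        0
bipush -6   0 -6
iadd        -6
bipush 69   -6 69
bipush -22  -6 69 -22
isub        -6 91
irem        -6

1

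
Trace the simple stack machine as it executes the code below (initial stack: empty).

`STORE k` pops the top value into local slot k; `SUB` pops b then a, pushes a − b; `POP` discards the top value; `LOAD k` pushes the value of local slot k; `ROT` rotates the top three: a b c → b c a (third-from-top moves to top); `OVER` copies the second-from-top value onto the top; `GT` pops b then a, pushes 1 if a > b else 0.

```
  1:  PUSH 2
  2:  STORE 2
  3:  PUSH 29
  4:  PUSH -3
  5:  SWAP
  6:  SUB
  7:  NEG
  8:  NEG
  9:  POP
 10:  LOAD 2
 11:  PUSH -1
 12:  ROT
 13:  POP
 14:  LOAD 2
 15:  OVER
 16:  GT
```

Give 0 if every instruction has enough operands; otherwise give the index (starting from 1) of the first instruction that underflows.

12

PUSH 2  : [2]
STORE 2 : []
PUSH 29 : [29]
PUSH -3 : [29, -3]
SWAP    : [-3, 29]
SUB     : [-32]
NEG     : [32]
NEG     : [-32]
POP     : []
LOAD 2  : [2]
PUSH -1 : [2, -1]
ROT  — needs 3 operands, stack has 2 → underflow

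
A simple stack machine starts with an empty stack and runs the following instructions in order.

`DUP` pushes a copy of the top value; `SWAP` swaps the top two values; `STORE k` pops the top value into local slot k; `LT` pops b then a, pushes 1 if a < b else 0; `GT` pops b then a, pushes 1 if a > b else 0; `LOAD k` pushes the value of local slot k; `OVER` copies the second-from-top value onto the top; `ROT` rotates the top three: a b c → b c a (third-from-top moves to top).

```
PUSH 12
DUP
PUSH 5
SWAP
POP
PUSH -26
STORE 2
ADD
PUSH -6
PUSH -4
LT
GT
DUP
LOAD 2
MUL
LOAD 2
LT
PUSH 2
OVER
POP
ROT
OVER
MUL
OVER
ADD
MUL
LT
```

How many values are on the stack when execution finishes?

PUSH 12   12
DUP       12 12
PUSH 5    12 12 5
SWAP      12 5 12
POP       12 5
PUSH -26  12 5 -26
STORE 2   12 5
ADD       17
PUSH -6   17 -6
PUSH -4   17 -6 -4
LT        17 1
GT        1
DUP       1 1
LOAD 2    1 1 -26
MUL       1 -26
LOAD 2    1 -26 -26
LT        1 0
PUSH 2    1 0 2
OVER      1 0 2 0
POP       1 0 2
ROT       0 2 1
OVER      0 2 1 2
MUL       0 2 2
OVER      0 2 2 2
ADD       0 2 4
MUL       0 8
LT        1

1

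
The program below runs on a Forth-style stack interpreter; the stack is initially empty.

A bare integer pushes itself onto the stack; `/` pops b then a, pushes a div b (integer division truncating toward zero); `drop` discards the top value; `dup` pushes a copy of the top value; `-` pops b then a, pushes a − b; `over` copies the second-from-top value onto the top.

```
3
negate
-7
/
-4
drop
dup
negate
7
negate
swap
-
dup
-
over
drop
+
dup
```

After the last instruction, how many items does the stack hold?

2

3      -> 3
negate -> -3
-7     -> -3 -7
/      -> 0
-4     -> 0 -4
drop   -> 0
dup    -> 0 0
negate -> 0 0
7      -> 0 0 7
negate -> 0 0 -7
swap   -> 0 -7 0
-      -> 0 -7
dup    -> 0 -7 -7
-      -> 0 0
over   -> 0 0 0
drop   -> 0 0
+      -> 0
dup    -> 0 0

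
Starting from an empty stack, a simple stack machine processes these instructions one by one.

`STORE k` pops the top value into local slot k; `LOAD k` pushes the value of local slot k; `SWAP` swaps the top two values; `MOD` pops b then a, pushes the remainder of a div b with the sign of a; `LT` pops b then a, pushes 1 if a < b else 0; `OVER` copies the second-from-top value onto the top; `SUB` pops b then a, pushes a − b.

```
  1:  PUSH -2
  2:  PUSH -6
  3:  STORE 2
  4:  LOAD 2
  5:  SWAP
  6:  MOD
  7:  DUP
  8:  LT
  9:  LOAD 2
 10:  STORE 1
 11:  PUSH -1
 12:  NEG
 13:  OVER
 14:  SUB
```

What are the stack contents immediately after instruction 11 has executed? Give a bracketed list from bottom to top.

PUSH -2 -> -2
PUSH -6 -> -2 -6
STORE 2 -> -2
LOAD 2  -> -2 -6
SWAP    -> -6 -2
MOD     -> 0
DUP     -> 0 0
LT      -> 0
LOAD 2  -> 0 -6
STORE 1 -> 0
PUSH -1 -> 0 -1

[0, -1]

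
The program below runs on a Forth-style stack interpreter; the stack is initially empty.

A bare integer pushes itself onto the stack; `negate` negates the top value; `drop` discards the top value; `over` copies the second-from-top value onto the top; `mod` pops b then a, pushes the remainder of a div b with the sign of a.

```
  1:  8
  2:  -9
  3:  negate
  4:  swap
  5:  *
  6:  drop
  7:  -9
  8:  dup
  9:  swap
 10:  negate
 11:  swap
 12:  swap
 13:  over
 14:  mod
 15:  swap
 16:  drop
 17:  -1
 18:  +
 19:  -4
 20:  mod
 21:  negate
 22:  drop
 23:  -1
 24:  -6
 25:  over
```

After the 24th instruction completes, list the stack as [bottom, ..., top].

8      : [8]
-9     : [8, -9]
negate : [8, 9]
swap   : [9, 8]
*      : [72]
drop   : []
-9     : [-9]
dup    : [-9, -9]
swap   : [-9, -9]
negate : [-9, 9]
swap   : [9, -9]
swap   : [-9, 9]
over   : [-9, 9, -9]
mod    : [-9, 0]
swap   : [0, -9]
drop   : [0]
-1     : [0, -1]
+      : [-1]
-4     : [-1, -4]
mod    : [-1]
negate : [1]
drop   : []
-1     : [-1]
-6     : [-1, -6]

[-1, -6]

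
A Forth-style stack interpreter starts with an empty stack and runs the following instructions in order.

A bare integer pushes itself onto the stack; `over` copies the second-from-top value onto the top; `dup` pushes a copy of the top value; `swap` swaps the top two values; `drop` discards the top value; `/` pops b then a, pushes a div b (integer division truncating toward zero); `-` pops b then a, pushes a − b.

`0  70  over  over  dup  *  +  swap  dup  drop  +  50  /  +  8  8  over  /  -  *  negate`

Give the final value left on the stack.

-693

0      -> 0
70     -> 0 70
over   -> 0 70 0
over   -> 0 70 0 70
dup    -> 0 70 0 70 70
*      -> 0 70 0 4900
+      -> 0 70 4900
swap   -> 0 4900 70
dup    -> 0 4900 70 70
drop   -> 0 4900 70
+      -> 0 4970
50     -> 0 4970 50
/      -> 0 99
+      -> 99
8      -> 99 8
8      -> 99 8 8
over   -> 99 8 8 8
/      -> 99 8 1
-      -> 99 7
*      -> 693
negate -> -693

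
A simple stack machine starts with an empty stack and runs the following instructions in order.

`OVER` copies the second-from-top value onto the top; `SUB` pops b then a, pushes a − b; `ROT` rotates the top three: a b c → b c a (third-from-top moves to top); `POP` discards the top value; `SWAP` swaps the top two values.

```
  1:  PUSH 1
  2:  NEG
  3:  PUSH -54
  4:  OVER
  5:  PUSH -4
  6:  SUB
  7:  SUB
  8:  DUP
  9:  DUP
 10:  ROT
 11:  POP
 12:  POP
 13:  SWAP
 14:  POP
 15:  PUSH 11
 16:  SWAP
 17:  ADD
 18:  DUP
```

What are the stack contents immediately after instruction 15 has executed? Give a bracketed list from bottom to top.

[-57, 11]

PUSH 1   -> 1
NEG      -> -1
PUSH -54 -> -1 -54
OVER     -> -1 -54 -1
PUSH -4  -> -1 -54 -1 -4
SUB      -> -1 -54 3
SUB      -> -1 -57
DUP      -> -1 -57 -57
DUP      -> -1 -57 -57 -57
ROT      -> -1 -57 -57 -57
POP      -> -1 -57 -57
POP      -> -1 -57
SWAP     -> -57 -1
POP      -> -57
PUSH 11  -> -57 11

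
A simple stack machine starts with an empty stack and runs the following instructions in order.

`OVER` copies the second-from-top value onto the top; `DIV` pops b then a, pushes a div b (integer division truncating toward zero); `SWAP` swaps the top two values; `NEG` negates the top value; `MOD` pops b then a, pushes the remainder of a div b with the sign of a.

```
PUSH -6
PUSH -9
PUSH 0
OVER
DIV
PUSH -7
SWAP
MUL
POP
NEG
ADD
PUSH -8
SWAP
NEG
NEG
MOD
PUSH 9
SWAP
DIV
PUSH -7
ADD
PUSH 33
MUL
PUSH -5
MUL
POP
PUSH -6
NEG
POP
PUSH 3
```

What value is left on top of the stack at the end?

PUSH -6 → [-6]
PUSH -9 → [-6, -9]
PUSH 0  → [-6, -9, 0]
OVER    → [-6, -9, 0, -9]
DIV     → [-6, -9, 0]
PUSH -7 → [-6, -9, 0, -7]
SWAP    → [-6, -9, -7, 0]
MUL     → [-6, -9, 0]
POP     → [-6, -9]
NEG     → [-6, 9]
ADD     → [3]
PUSH -8 → [3, -8]
SWAP    → [-8, 3]
NEG     → [-8, -3]
NEG     → [-8, 3]
MOD     → [-2]
PUSH 9  → [-2, 9]
SWAP    → [9, -2]
DIV     → [-4]
PUSH -7 → [-4, -7]
ADD     → [-11]
PUSH 33 → [-11, 33]
MUL     → [-363]
PUSH -5 → [-363, -5]
MUL     → [1815]
POP     → []
PUSH -6 → [-6]
NEG     → [6]
POP     → []
PUSH 3  → [3]

3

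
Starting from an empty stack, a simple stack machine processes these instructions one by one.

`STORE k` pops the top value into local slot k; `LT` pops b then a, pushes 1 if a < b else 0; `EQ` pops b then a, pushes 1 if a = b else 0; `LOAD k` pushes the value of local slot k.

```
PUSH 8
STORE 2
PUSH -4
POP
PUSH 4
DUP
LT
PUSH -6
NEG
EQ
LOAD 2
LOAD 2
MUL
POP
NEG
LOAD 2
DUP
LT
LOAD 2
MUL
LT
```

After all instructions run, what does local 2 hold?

PUSH 8  → [8]
STORE 2 → []
PUSH -4 → [-4]
POP     → []
PUSH 4  → [4]
DUP     → [4, 4]
LT      → [0]
PUSH -6 → [0, -6]
NEG     → [0, 6]
EQ      → [0]
LOAD 2  → [0, 8]
LOAD 2  → [0, 8, 8]
MUL     → [0, 64]
POP     → [0]
NEG     → [0]
LOAD 2  → [0, 8]
DUP     → [0, 8, 8]
LT      → [0, 0]
LOAD 2  → [0, 0, 8]
MUL     → [0, 0]
LT      → [0]

8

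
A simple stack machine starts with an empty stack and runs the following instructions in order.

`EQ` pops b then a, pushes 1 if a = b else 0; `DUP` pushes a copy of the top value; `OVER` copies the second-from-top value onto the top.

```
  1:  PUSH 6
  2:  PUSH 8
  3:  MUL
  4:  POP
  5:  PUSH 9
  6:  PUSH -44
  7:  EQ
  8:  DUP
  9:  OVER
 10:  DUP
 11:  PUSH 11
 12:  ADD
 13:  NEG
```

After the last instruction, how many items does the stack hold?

PUSH 6   -> 6
PUSH 8   -> 6 8
MUL      -> 48
POP      -> (empty)
PUSH 9   -> 9
PUSH -44 -> 9 -44
EQ       -> 0
DUP      -> 0 0
OVER     -> 0 0 0
DUP      -> 0 0 0 0
PUSH 11  -> 0 0 0 0 11
ADD      -> 0 0 0 11
NEG      -> 0 0 0 -11

4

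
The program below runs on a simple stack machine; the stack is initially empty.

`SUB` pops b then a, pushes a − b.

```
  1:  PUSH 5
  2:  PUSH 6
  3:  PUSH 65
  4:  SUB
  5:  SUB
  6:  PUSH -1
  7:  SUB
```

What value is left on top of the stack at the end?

PUSH 5  -> 5
PUSH 6  -> 5 6
PUSH 65 -> 5 6 65
SUB     -> 5 -59
SUB     -> 64
PUSH -1 -> 64 -1
SUB     -> 65

65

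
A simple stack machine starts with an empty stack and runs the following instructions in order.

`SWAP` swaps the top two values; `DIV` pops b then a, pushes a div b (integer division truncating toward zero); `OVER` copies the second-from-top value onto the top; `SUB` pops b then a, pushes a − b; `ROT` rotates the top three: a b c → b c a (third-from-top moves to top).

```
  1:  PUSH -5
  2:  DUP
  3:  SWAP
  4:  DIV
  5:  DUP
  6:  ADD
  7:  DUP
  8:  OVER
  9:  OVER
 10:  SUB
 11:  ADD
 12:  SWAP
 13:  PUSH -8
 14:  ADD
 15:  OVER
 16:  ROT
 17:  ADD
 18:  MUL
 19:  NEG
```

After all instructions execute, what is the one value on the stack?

24

PUSH -5 : [-5]
DUP     : [-5, -5]
SWAP    : [-5, -5]
DIV     : [1]
DUP     : [1, 1]
ADD     : [2]
DUP     : [2, 2]
OVER    : [2, 2, 2]
OVER    : [2, 2, 2, 2]
SUB     : [2, 2, 0]
ADD     : [2, 2]
SWAP    : [2, 2]
PUSH -8 : [2, 2, -8]
ADD     : [2, -6]
OVER    : [2, -6, 2]
ROT     : [-6, 2, 2]
ADD     : [-6, 4]
MUL     : [-24]
NEG     : [24]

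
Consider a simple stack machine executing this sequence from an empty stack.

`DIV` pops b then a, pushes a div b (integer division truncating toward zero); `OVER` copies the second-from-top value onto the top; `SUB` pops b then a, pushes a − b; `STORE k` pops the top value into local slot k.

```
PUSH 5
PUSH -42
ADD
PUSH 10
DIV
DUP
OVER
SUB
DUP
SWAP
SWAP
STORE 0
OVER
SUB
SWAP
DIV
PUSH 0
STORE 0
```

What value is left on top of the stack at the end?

PUSH 5   -> [5]
PUSH -42 -> [5, -42]
ADD      -> [-37]
PUSH 10  -> [-37, 10]
DIV      -> [-3]
DUP      -> [-3, -3]
OVER     -> [-3, -3, -3]
SUB      -> [-3, 0]
DUP      -> [-3, 0, 0]
SWAP     -> [-3, 0, 0]
SWAP     -> [-3, 0, 0]
STORE 0  -> [-3, 0]
OVER     -> [-3, 0, -3]
SUB      -> [-3, 3]
SWAP     -> [3, -3]
DIV      -> [-1]
PUSH 0   -> [-1, 0]
STORE 0  -> [-1]

-1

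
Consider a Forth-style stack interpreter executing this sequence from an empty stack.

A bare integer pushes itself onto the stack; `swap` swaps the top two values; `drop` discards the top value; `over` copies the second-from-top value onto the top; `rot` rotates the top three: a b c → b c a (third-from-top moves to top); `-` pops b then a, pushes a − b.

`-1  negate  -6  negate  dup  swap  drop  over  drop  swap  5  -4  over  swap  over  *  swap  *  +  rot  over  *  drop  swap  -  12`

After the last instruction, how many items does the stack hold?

-1      -1
negate  1
-6      1 -6
negate  1 6
dup     1 6 6
swap    1 6 6
drop    1 6
over    1 6 1
drop    1 6
swap    6 1
5       6 1 5
-4      6 1 5 -4
over    6 1 5 -4 5
swap    6 1 5 5 -4
over    6 1 5 5 -4 5
*       6 1 5 5 -20
swap    6 1 5 -20 5
*       6 1 5 -100
+       6 1 -95
rot     1 -95 6
over    1 -95 6 -95
*       1 -95 -570
drop    1 -95
swap    -95 1
-       -96
12      -96 12

2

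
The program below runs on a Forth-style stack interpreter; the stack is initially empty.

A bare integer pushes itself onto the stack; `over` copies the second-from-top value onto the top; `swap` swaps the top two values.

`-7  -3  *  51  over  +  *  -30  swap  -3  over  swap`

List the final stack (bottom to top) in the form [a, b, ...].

[-30, 1512, 1512, -3]

-7   : -7
-3   : -7 -3
*    : 21
51   : 21 51
over : 21 51 21
+    : 21 72
*    : 1512
-30  : 1512 -30
swap : -30 1512
-3   : -30 1512 -3
over : -30 1512 -3 1512
swap : -30 1512 1512 -3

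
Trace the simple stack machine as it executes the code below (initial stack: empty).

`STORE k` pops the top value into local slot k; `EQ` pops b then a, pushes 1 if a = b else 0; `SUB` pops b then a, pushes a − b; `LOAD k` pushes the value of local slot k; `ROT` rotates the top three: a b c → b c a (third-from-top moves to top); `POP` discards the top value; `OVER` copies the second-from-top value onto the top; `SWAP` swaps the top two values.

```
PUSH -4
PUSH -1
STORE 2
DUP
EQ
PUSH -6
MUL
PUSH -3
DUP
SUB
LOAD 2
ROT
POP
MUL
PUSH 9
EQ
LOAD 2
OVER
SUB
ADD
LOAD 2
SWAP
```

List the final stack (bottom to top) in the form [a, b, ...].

[-1, -1]

PUSH -4  [-4]
PUSH -1  [-4, -1]
STORE 2  [-4]
DUP      [-4, -4]
EQ       [1]
PUSH -6  [1, -6]
MUL      [-6]
PUSH -3  [-6, -3]
DUP      [-6, -3, -3]
SUB      [-6, 0]
LOAD 2   [-6, 0, -1]
ROT      [0, -1, -6]
POP      [0, -1]
MUL      [0]
PUSH 9   [0, 9]
EQ       [0]
LOAD 2   [0, -1]
OVER     [0, -1, 0]
SUB      [0, -1]
ADD      [-1]
LOAD 2   [-1, -1]
SWAP     [-1, -1]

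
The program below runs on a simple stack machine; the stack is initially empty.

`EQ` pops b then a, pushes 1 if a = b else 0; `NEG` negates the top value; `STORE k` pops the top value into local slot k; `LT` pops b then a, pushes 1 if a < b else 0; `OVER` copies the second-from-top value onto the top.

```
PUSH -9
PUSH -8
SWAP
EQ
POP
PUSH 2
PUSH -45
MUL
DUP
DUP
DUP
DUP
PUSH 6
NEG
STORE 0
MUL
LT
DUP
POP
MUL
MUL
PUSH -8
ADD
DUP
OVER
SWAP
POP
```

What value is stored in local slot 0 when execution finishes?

-6

PUSH -9  -> [-9]
PUSH -8  -> [-9, -8]
SWAP     -> [-8, -9]
EQ       -> [0]
POP      -> []
PUSH 2   -> [2]
PUSH -45 -> [2, -45]
MUL      -> [-90]
DUP      -> [-90, -90]
DUP      -> [-90, -90, -90]
DUP      -> [-90, -90, -90, -90]
DUP      -> [-90, -90, -90, -90, -90]
PUSH 6   -> [-90, -90, -90, -90, -90, 6]
NEG      -> [-90, -90, -90, -90, -90, -6]
STORE 0  -> [-90, -90, -90, -90, -90]
MUL      -> [-90, -90, -90, 8100]
LT       -> [-90, -90, 1]
DUP      -> [-90, -90, 1, 1]
POP      -> [-90, -90, 1]
MUL      -> [-90, -90]
MUL      -> [8100]
PUSH -8  -> [8100, -8]
ADD      -> [8092]
DUP      -> [8092, 8092]
OVER     -> [8092, 8092, 8092]
SWAP     -> [8092, 8092, 8092]
POP      -> [8092, 8092]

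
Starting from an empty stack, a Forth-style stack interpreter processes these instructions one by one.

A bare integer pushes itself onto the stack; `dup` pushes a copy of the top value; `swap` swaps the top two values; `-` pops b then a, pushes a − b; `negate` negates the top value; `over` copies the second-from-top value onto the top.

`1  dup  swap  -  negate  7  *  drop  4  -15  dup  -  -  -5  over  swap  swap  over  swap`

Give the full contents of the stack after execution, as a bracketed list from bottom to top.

1      → 1
dup    → 1 1
swap   → 1 1
-      → 0
negate → 0
7      → 0 7
*      → 0
drop   → (empty)
4      → 4
-15    → 4 -15
dup    → 4 -15 -15
-      → 4 0
-      → 4
-5     → 4 -5
over   → 4 -5 4
swap   → 4 4 -5
swap   → 4 -5 4
over   → 4 -5 4 -5
swap   → 4 -5 -5 4

[4, -5, -5, 4]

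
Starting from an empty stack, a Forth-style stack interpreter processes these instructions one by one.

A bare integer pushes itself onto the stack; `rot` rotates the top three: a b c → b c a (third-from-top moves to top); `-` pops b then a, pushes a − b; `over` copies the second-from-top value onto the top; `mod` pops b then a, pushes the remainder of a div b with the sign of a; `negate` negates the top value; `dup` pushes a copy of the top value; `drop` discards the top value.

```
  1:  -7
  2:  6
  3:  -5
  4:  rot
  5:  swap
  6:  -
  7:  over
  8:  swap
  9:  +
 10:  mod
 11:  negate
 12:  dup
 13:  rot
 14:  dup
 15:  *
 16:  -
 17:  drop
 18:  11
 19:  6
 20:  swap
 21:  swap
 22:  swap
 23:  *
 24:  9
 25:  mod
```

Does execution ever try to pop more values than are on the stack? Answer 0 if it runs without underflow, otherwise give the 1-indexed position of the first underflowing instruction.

-7     : [-7]
6      : [-7, 6]
-5     : [-7, 6, -5]
rot    : [6, -5, -7]
swap   : [6, -7, -5]
-      : [6, -2]
over   : [6, -2, 6]
swap   : [6, 6, -2]
+      : [6, 4]
mod    : [2]
negate : [-2]
dup    : [-2, -2]
rot  — needs 3 operands, stack has 2 → underflow

13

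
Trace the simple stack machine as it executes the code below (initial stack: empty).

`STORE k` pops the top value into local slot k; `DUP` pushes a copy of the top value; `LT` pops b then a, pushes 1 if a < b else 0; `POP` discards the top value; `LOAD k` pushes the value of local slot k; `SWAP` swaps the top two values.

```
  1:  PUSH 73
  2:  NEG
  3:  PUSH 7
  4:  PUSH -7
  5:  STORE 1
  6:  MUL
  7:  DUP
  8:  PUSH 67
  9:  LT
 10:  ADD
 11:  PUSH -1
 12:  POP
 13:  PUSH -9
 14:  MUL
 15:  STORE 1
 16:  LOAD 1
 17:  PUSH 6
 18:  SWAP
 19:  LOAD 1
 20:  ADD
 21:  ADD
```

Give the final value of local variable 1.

PUSH 73  [73]
NEG      [-73]
PUSH 7   [-73, 7]
PUSH -7  [-73, 7, -7]
STORE 1  [-73, 7]
MUL      [-511]
DUP      [-511, -511]
PUSH 67  [-511, -511, 67]
LT       [-511, 1]
ADD      [-510]
PUSH -1  [-510, -1]
POP      [-510]
PUSH -9  [-510, -9]
MUL      [4590]
STORE 1  []
LOAD 1   [4590]
PUSH 6   [4590, 6]
SWAP     [6, 4590]
LOAD 1   [6, 4590, 4590]
ADD      [6, 9180]
ADD      [9186]

4590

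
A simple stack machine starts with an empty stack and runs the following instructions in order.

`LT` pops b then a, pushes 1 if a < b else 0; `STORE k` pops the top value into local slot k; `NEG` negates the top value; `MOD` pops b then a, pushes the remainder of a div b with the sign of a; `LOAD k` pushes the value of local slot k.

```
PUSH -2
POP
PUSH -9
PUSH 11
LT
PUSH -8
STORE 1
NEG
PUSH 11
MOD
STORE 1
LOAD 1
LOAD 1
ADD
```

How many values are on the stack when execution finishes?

PUSH -2  [-2]
POP      []
PUSH -9  [-9]
PUSH 11  [-9, 11]
LT       [1]
PUSH -8  [1, -8]
STORE 1  [1]
NEG      [-1]
PUSH 11  [-1, 11]
MOD      [-1]
STORE 1  []
LOAD 1   [-1]
LOAD 1   [-1, -1]
ADD      [-2]

1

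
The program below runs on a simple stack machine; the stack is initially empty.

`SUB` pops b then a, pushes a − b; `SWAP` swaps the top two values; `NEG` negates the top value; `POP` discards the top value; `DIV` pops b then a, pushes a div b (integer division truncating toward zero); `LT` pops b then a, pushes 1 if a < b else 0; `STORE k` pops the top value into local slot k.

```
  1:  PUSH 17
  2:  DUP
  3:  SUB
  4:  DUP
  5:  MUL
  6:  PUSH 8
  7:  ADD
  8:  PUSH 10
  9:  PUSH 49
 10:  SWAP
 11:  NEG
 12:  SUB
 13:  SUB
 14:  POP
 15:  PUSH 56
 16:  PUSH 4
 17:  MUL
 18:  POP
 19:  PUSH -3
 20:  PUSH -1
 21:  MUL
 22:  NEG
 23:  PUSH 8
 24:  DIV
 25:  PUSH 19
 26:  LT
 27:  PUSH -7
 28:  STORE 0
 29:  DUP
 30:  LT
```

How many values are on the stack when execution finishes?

PUSH 17 → 17
DUP     → 17 17
SUB     → 0
DUP     → 0 0
MUL     → 0
PUSH 8  → 0 8
ADD     → 8
PUSH 10 → 8 10
PUSH 49 → 8 10 49
SWAP    → 8 49 10
NEG     → 8 49 -10
SUB     → 8 59
SUB     → -51
POP     → (empty)
PUSH 56 → 56
PUSH 4  → 56 4
MUL     → 224
POP     → (empty)
PUSH -3 → -3
PUSH -1 → -3 -1
MUL     → 3
NEG     → -3
PUSH 8  → -3 8
DIV     → 0
PUSH 19 → 0 19
LT      → 1
PUSH -7 → 1 -7
STORE 0 → 1
DUP     → 1 1
LT      → 0

1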